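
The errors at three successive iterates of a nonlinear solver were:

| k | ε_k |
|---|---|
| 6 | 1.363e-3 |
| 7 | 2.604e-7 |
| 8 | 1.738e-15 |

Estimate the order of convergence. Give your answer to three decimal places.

2.198

p ≈ ln(ε_8/ε_7) / ln(ε_7/ε_6)
  = ln(1.738e-15/2.604e-7) / ln(2.604e-7/1.363e-3)
  = ln(6.67435e-09) / ln(0.000191049)
  = -18.824994 / -8.562981 ≈ 2.198416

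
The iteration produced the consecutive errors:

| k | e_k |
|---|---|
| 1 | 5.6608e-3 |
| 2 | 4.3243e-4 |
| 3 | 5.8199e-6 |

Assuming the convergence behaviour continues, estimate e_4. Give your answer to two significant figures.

First estimate the order: p ≈ ln(e_3/e_2) / ln(e_2/e_1) = ln(5.8199e-6/4.3243e-4)/ln(4.3243e-4/5.6608e-3) = ln(0.0134586)/ln(0.0763903) ≈ 1.6751.
Then e_4 ≈ e_3·(e_3/e_2)^p = 5.8199e-6·(0.0134586)^1.6751 = 5.8199e-6·0.000734324 ≈ 4.274e-09.

4.3e-9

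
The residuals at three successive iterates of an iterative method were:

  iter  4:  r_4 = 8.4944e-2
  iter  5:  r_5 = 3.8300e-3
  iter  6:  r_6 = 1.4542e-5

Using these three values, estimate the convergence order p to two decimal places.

p ≈ ln(r_6/r_5) / ln(r_5/r_4)
  = ln(1.4542e-5/3.8300e-3) / ln(3.8300e-3/8.4944e-2)
  = ln(0.00379687) / ln(0.0450885)
  = -5.57358 / -3.09913 ≈ 1.79843

1.80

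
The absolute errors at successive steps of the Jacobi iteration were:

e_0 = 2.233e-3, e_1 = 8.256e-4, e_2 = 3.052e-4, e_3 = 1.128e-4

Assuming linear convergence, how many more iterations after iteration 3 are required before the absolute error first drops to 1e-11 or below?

17

Rate ρ ≈ e_3/e_2 = 1.128e-4/3.052e-4 = 0.3696.
After j more steps, e_{3+j} ≈ 1.128e-4·ρ^j; need ρ^j ≤ 1e-11/1.128e-4 = 8.86525e-08.
j ≥ ln(8.86525e-08)/ln(0.3696) = -16.2385/-0.99533 = 16.315.
So 17 more iterations are needed.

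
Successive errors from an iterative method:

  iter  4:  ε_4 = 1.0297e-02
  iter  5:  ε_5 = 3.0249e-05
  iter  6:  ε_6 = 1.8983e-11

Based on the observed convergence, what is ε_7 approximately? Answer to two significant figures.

First estimate the order: p ≈ ln(ε_6/ε_5) / ln(ε_5/ε_4) = ln(1.8983e-11/3.0249e-05)/ln(3.0249e-05/1.0297e-02) = ln(6.27558e-07)/ln(0.00293765) ≈ 2.4496.
Then ε_7 ≈ ε_6·(ε_6/ε_5)^p = 1.8983e-11·(6.27558e-07)^2.4496 = 1.8983e-11·6.40815e-16 ≈ 1.216e-26.

1.2e-26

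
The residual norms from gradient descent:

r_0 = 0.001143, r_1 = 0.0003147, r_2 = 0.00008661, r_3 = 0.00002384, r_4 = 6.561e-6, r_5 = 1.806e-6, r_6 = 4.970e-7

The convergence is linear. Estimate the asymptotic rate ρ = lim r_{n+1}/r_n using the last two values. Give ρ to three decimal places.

ρ ≈ r_6/r_5 = 4.970e-7/1.806e-6 = 0.27519

0.275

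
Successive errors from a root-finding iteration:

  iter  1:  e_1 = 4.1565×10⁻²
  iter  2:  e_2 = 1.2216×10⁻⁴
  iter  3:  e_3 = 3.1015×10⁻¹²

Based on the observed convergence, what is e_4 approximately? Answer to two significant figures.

5.1e-35

First estimate the order: p ≈ ln(e_3/e_2) / ln(e_2/e_1) = ln(3.1015×10⁻¹²/1.2216×10⁻⁴)/ln(1.2216×10⁻⁴/4.1565×10⁻²) = ln(2.53888e-08)/ln(0.00293901) ≈ 3.0000.
Then e_4 ≈ e_3·(e_3/e_2)^p = 3.1015×10⁻¹²·(2.53888e-08)^3.0000 = 3.1015×10⁻¹²·1.63654e-23 ≈ 5.076e-35.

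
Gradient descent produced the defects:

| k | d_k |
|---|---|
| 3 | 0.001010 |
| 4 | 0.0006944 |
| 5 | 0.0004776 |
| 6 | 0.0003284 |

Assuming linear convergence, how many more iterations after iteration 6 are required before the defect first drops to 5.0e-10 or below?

Rate ρ ≈ d_6/d_5 = 0.0003284/0.0004776 = 0.6876.
After j more steps, d_{6+j} ≈ 0.0003284·ρ^j; need ρ^j ≤ 5.0e-10/0.0003284 = 1.52253e-06.
j ≥ ln(1.52253e-06)/ln(0.6876) = -13.3951/-0.37455 = 35.763.
So 36 more iterations are needed.

36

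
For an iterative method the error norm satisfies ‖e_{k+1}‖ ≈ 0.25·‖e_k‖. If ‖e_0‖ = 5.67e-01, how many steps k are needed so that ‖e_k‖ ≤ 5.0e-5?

After k steps, ‖e_k‖ ≈ 5.67e-01·0.25^k.
Need 0.25^k ≤ 5.0e-5/5.67e-01 = 8.81834e-05.
k ≥ ln(8.81834e-05)/ln(0.25) = -9.3361/-1.38629 = 6.735.
Smallest integer k = 7.

7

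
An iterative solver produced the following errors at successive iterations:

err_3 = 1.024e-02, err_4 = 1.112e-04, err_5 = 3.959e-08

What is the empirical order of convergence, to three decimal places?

1.756

p ≈ ln(err_5/err_4) / ln(err_4/err_3)
  = ln(3.959e-08/1.112e-04) / ln(1.112e-04/1.024e-02)
  = ln(0.000356025) / ln(0.0108594)
  = -7.940510 / -4.522724 ≈ 1.755692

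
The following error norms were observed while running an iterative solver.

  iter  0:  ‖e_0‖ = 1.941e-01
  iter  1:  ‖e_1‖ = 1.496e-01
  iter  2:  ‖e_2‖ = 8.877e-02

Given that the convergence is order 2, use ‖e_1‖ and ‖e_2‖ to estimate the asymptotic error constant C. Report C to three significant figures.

3.97

C ≈ ‖e_2‖ / ‖e_1‖^2
  = 8.877e-02 / (1.496e-01)^2
  = 8.877e-02 / 0.0223802 ≈ 3.9665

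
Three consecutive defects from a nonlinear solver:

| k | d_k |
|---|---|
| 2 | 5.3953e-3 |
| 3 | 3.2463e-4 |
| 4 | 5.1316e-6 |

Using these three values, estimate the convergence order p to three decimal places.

p ≈ ln(d_4/d_3) / ln(d_3/d_2)
  = ln(5.1316e-6/3.2463e-4) / ln(3.2463e-4/5.3953e-3)
  = ln(0.0158075) / ln(0.060169)
  = -4.147271 / -2.810598 ≈ 1.475583

1.476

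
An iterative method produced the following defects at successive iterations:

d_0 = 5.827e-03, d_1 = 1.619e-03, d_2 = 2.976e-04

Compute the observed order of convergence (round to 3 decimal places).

p ≈ ln(d_2/d_1) / ln(d_1/d_0)
  = ln(2.976e-04/1.619e-03) / ln(1.619e-03/5.827e-03)
  = ln(0.183817) / ln(0.277845)
  = -1.693815 / -1.280692 ≈ 1.322578

1.323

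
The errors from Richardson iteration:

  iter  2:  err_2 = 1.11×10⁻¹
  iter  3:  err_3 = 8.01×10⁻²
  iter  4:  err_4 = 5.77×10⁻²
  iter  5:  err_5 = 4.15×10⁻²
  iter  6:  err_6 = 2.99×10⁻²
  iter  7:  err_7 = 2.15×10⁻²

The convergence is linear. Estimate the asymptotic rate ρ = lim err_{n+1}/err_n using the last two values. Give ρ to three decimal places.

0.719

ρ ≈ err_7/err_6 = 2.15×10⁻²/2.99×10⁻² = 0.71906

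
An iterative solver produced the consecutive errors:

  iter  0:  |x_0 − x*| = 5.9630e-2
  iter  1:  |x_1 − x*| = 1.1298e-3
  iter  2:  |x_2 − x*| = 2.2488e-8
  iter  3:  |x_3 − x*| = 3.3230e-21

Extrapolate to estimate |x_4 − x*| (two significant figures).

First estimate the order: p ≈ ln(|x_3 − x*|/|x_2 − x*|) / ln(|x_2 − x*|/|x_1 − x*|) = ln(3.3230e-21/2.2488e-8)/ln(2.2488e-8/1.1298e-3) = ln(1.47768e-13)/ln(1.99044e-05) ≈ 2.7293.
Then |x_4 − x*| ≈ |x_3 − x*|·(|x_3 − x*|/|x_2 − x*|)^p = 3.3230e-21·(1.47768e-13)^2.7293 = 3.3230e-21·9.59259e-36 ≈ 3.188e-56.

3.2e-56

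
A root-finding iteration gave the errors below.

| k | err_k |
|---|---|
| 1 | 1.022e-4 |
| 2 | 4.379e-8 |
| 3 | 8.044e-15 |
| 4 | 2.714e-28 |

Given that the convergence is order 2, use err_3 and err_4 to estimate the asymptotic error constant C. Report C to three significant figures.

C ≈ err_4 / err_3^2
  = 2.714e-28 / (8.044e-15)^2
  = 2.714e-28 / 6.47059e-29 ≈ 4.1944

4.19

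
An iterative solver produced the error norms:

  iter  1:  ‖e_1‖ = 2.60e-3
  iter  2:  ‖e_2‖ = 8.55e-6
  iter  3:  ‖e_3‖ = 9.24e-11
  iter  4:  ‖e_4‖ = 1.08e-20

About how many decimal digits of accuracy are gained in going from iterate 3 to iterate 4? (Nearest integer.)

Digits gained ≈ log₁₀(‖e_3‖/‖e_4‖) = log₁₀(9.24e-11/1.08e-20) = log₁₀(8.55556e+09) ≈ 9.932.

10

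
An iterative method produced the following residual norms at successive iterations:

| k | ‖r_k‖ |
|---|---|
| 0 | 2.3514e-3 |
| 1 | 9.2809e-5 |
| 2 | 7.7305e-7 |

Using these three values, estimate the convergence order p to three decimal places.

1.481

p ≈ ln(‖r_2‖/‖r_1‖) / ln(‖r_1‖/‖r_0‖)
  = ln(7.7305e-7/9.2809e-5) / ln(9.2809e-5/2.3514e-3)
  = ln(0.00832947) / ln(0.0394697)
  = -4.787955 / -3.232222 ≈ 1.481320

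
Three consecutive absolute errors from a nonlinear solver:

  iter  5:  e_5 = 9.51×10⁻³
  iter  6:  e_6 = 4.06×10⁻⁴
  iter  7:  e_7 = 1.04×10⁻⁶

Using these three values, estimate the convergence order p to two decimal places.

1.89

p ≈ ln(e_7/e_6) / ln(e_6/e_5)
  = ln(1.04×10⁻⁶/4.06×10⁻⁴) / ln(4.06×10⁻⁴/9.51×10⁻³)
  = ln(0.00256158) / ln(0.0426919)
  = -5.96713 / -3.15375 ≈ 1.89207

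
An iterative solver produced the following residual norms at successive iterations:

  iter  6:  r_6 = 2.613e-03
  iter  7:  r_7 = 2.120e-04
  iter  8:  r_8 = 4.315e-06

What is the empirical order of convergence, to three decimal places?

p ≈ ln(r_8/r_7) / ln(r_7/r_6)
  = ln(4.315e-06/2.120e-04) / ln(2.120e-04/2.613e-03)
  = ln(0.0203538) / ln(0.0811328)
  = -3.894488 / -2.511668 ≈ 1.550558

1.551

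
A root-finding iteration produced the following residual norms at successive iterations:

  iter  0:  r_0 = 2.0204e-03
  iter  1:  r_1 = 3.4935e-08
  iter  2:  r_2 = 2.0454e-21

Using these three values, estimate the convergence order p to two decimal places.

2.78

p ≈ ln(r_2/r_1) / ln(r_1/r_0)
  = ln(2.0454e-21/3.4935e-08) / ln(3.4935e-08/2.0204e-03)
  = ln(5.85487e-14) / ln(1.72911e-05)
  = -30.46892 / -10.96532 ≈ 2.77866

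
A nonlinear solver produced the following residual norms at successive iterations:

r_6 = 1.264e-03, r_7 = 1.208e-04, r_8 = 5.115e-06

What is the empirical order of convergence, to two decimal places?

1.35

p ≈ ln(r_8/r_7) / ln(r_7/r_6)
  = ln(5.115e-06/1.208e-04) / ln(1.208e-04/1.264e-03)
  = ln(0.0423427) / ln(0.0955696)
  = -3.16196 / -2.34790 ≈ 1.34672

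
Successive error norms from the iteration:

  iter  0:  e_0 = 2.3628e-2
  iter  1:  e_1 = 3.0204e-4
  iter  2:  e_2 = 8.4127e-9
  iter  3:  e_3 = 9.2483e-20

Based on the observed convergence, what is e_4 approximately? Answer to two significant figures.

4.0e-46

First estimate the order: p ≈ ln(e_3/e_2) / ln(e_2/e_1) = ln(9.2483e-20/8.4127e-9)/ln(8.4127e-9/3.0204e-4) = ln(1.09933e-11)/ln(2.78529e-05) ≈ 2.4058.
Then e_4 ≈ e_3·(e_3/e_2)^p = 9.2483e-20·(1.09933e-11)^2.4058 = 9.2483e-20·4.31664e-27 ≈ 3.992e-46.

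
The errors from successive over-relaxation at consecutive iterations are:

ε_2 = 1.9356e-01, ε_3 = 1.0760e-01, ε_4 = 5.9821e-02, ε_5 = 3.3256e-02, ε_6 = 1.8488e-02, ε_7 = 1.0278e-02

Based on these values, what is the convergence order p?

Consecutive ratios: ε_7/ε_6 = 1.0278e-02/1.8488e-02 = 0.555928, ε_6/ε_5 = 1.8488e-02/3.3256e-02 = 0.55593.
p ≈ ln(0.555928)/ln(0.55593) = -0.5871/-0.5871 ≈ 1.00.
So the convergence is linear (order 1).

1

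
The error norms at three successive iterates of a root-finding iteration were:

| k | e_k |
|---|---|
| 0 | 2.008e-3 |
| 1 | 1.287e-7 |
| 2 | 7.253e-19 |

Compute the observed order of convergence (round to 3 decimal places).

p ≈ ln(e_2/e_1) / ln(e_1/e_0)
  = ln(7.253e-19/1.287e-7) / ln(1.287e-7/2.008e-3)
  = ln(5.63559e-12) / ln(6.40936e-05)
  = -25.901919 / -9.655166 ≈ 2.682701

2.683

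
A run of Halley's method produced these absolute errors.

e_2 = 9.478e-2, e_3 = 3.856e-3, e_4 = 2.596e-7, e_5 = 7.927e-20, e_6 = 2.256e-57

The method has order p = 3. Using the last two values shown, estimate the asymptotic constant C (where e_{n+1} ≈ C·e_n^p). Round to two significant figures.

C ≈ e_6 / e_5^3
  = 2.256e-57 / (7.927e-20)^3
  = 2.256e-57 / 4.98112e-58 ≈ 4.5291

4.5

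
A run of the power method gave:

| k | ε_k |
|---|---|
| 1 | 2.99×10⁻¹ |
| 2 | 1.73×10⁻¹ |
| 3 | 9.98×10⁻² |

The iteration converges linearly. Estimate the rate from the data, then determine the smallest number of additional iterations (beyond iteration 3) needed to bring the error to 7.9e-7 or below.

22

Rate ρ ≈ ε_3/ε_2 = 9.98×10⁻²/1.73×10⁻¹ = 0.5769.
After j more steps, ε_{3+j} ≈ 9.98×10⁻²·ρ^j; need ρ^j ≤ 7.9e-7/9.98×10⁻² = 7.91583e-06.
j ≥ ln(7.91583e-06)/ln(0.5769) = -11.7466/-0.55009 = 21.354.
So 22 more iterations are needed.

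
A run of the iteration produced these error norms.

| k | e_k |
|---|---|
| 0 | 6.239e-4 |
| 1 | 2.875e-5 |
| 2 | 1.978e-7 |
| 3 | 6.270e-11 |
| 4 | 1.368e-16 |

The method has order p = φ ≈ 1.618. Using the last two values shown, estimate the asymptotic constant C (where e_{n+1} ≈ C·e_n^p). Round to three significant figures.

C ≈ e_4 / e_3^1.618
  = 1.368e-16 / (6.270e-11)^1.618
  = 1.368e-16 / 3.10441e-17 ≈ 4.4066

4.41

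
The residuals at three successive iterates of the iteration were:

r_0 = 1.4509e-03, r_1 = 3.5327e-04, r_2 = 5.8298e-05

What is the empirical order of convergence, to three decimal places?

p ≈ ln(r_2/r_1) / ln(r_1/r_0)
  = ln(5.8298e-05/3.5327e-04) / ln(3.5327e-04/1.4509e-03)
  = ln(0.165024) / ln(0.243483)
  = -1.801664 / -1.412708 ≈ 1.275327

1.275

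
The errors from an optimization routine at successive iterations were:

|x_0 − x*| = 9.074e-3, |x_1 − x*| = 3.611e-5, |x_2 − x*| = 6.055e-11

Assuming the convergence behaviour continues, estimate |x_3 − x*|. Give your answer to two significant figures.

7.7e-25

First estimate the order: p ≈ ln(|x_2 − x*|/|x_1 − x*|) / ln(|x_1 − x*|/|x_0 − x*|) = ln(6.055e-11/3.611e-5)/ln(3.611e-5/9.074e-3) = ln(1.67682e-06)/ln(0.0039795) ≈ 2.4063.
Then |x_3 − x*| ≈ |x_2 − x*|·(|x_2 − x*|/|x_1 − x*|)^p = 6.055e-11·(1.67682e-06)^2.4063 = 6.055e-11·1.26585e-14 ≈ 7.665e-25.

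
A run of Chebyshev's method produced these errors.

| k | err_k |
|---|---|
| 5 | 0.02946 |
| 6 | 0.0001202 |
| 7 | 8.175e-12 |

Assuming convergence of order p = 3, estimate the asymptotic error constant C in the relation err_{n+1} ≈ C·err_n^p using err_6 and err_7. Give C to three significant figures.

C ≈ err_7 / err_6^3
  = 8.175e-12 / (0.0001202)^3
  = 8.175e-12 / 1.73665e-12 ≈ 4.7073

4.71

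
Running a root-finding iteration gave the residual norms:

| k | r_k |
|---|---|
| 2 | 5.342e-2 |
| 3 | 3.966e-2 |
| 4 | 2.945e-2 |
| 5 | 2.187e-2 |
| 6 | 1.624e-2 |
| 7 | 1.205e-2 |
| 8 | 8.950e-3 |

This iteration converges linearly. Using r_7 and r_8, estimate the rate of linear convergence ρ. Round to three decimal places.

ρ ≈ r_8/r_7 = 8.950e-3/1.205e-2 = 0.74274

0.743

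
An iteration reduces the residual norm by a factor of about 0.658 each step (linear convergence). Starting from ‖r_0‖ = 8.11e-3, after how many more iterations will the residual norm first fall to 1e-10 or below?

44

After k steps, ‖r_k‖ ≈ 8.11e-3·0.658^k.
Need 0.658^k ≤ 1e-10/8.11e-3 = 1.23305e-08.
k ≥ ln(1.23305e-08)/ln(0.658) = -18.2112/-0.41855 = 43.510.
Smallest integer k = 44.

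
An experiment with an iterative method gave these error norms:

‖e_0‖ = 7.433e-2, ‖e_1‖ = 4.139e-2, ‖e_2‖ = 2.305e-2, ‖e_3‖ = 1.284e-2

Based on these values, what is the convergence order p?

Consecutive ratios: ‖e_3‖/‖e_2‖ = 1.284e-2/2.305e-2 = 0.55705, ‖e_2‖/‖e_1‖ = 2.305e-2/4.139e-2 = 0.556898.
p ≈ ln(0.55705)/ln(0.556898) = -0.5851/-0.5854 ≈ 1.00.
So the convergence is linear (order 1).

1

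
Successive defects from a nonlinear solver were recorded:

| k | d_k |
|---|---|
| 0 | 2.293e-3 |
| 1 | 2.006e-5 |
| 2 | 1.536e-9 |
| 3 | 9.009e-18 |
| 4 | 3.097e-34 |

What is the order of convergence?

Consecutive ratios: d_4/d_3 = 3.097e-34/9.009e-18 = 3.43767e-17, d_3/d_2 = 9.009e-18/1.536e-9 = 5.86523e-09.
p ≈ ln(3.43767e-17)/ln(5.86523e-09) = -37.9092/-18.9542 ≈ 2.00.
So the convergence is quadratic (order 2).

2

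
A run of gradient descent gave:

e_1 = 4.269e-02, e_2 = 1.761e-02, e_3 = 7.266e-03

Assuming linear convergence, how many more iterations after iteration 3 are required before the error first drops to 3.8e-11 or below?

22

Rate ρ ≈ e_3/e_2 = 7.266e-03/1.761e-02 = 0.4126.
After j more steps, e_{3+j} ≈ 7.266e-03·ρ^j; need ρ^j ≤ 3.8e-11/7.266e-03 = 5.22984e-09.
j ≥ ln(5.22984e-09)/ln(0.4126) = -19.0689/-0.88528 = 21.540.
So 22 more iterations are needed.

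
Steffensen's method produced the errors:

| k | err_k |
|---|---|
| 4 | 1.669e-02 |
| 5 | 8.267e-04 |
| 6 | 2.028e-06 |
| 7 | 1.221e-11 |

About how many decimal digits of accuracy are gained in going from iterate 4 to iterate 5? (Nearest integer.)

Digits gained ≈ log₁₀(err_4/err_5) = log₁₀(1.669e-02/8.267e-04) = log₁₀(20.1887) ≈ 1.305.

1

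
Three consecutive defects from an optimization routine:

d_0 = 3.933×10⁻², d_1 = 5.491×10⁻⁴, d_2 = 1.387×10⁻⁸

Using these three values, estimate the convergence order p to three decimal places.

2.478

p ≈ ln(d_2/d_1) / ln(d_1/d_0)
  = ln(1.387×10⁻⁸/5.491×10⁻⁴) / ln(5.491×10⁻⁴/3.933×10⁻²)
  = ln(2.52595e-05) / ln(0.0139614)
  = -10.586308 / -4.271459 ≈ 2.478382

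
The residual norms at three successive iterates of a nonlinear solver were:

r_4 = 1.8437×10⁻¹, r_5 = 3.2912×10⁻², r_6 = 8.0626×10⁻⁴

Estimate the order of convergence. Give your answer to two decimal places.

2.15

p ≈ ln(r_6/r_5) / ln(r_5/r_4)
  = ln(8.0626×10⁻⁴/3.2912×10⁻²) / ln(3.2912×10⁻²/1.8437×10⁻¹)
  = ln(0.0244974) / ln(0.178511)
  = -3.70919 / -1.72311 ≈ 2.15261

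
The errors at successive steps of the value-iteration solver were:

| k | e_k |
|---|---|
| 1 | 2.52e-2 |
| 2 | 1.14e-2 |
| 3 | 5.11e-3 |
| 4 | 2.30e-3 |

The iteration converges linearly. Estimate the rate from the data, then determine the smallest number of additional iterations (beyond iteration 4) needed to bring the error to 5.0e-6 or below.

8

Rate ρ ≈ e_4/e_3 = 2.30e-3/5.11e-3 = 0.4501.
After j more steps, e_{4+j} ≈ 2.30e-3·ρ^j; need ρ^j ≤ 5.0e-6/2.30e-3 = 0.00217391.
j ≥ ln(0.00217391)/ln(0.4501) = -6.1312/-0.79829 = 7.680.
So 8 more iterations are needed.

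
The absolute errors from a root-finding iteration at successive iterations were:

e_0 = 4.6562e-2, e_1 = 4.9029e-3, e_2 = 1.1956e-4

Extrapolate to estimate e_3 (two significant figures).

First estimate the order: p ≈ ln(e_2/e_1) / ln(e_1/e_0) = ln(1.1956e-4/4.9029e-3)/ln(4.9029e-3/4.6562e-2) = ln(0.0243856)/ln(0.105298) ≈ 1.6499.
Then e_3 ≈ e_2·(e_2/e_1)^p = 1.1956e-4·(0.0243856)^1.6499 = 1.1956e-4·0.00218239 ≈ 2.609e-07.

2.6e-7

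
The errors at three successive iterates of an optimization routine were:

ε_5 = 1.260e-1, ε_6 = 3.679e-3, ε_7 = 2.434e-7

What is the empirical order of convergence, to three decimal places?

p ≈ ln(ε_7/ε_6) / ln(ε_6/ε_5)
  = ln(2.434e-7/3.679e-3) / ln(3.679e-3/1.260e-1)
  = ln(6.61593e-05) / ln(0.0291984)
  = -9.623445 / -3.533641 ≈ 2.723379

2.723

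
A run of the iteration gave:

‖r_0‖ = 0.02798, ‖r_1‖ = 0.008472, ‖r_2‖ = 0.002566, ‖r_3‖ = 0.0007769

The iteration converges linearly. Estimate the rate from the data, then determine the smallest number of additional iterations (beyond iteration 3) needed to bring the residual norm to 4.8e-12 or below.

Rate ρ ≈ ‖r_3‖/‖r_2‖ = 0.0007769/0.002566 = 0.3028.
After j more steps, ‖r_{3+j}‖ ≈ 0.0007769·ρ^j; need ρ^j ≤ 4.8e-12/0.0007769 = 6.1784e-09.
j ≥ ln(6.1784e-09)/ln(0.3028) = -18.9022/-1.19468 = 15.822.
So 16 more iterations are needed.

16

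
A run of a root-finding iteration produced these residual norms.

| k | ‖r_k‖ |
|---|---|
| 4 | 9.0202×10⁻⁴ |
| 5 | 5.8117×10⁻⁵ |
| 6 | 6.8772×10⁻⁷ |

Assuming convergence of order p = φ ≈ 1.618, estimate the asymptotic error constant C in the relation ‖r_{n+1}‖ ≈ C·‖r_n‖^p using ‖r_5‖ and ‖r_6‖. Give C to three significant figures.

4.91

C ≈ ‖r_6‖ / ‖r_5‖^1.618
  = 6.8772×10⁻⁷ / (5.8117×10⁻⁵)^1.618
  = 6.8772×10⁻⁷ / 1.40166e-07 ≈ 4.9065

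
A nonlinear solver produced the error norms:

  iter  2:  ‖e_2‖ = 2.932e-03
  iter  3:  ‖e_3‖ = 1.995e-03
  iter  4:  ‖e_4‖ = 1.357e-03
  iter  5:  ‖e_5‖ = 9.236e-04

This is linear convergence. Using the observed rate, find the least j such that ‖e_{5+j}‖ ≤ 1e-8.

Rate ρ ≈ ‖e_5‖/‖e_4‖ = 9.236e-04/1.357e-03 = 0.6806.
After j more steps, ‖e_{5+j}‖ ≈ 9.236e-04·ρ^j; need ρ^j ≤ 1e-8/9.236e-04 = 1.08272e-05.
j ≥ ln(1.08272e-05)/ln(0.6806) = -11.4334/-0.38478 = 29.714.
So 30 more iterations are needed.

30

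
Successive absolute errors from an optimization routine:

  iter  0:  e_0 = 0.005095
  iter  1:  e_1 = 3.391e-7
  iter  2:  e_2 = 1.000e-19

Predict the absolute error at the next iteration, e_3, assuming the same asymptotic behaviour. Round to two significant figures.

2.6e-57

First estimate the order: p ≈ ln(e_2/e_1) / ln(e_1/e_0) = ln(1.000e-19/3.391e-7)/ln(3.391e-7/0.005095) = ln(2.94898e-13)/ln(6.65554e-05) ≈ 3.0000.
Then e_3 ≈ e_2·(e_2/e_1)^p = 1.000e-19·(2.94898e-13)^3.0000 = 1.000e-19·2.56458e-38 ≈ 2.565e-57.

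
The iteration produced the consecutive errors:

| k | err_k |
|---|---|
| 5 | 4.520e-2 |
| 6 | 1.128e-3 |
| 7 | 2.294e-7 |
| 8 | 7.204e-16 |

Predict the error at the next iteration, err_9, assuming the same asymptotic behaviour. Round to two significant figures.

First estimate the order: p ≈ ln(err_8/err_7) / ln(err_7/err_6) = ln(7.204e-16/2.294e-7)/ln(2.294e-7/1.128e-3) = ln(3.14037e-09)/ln(0.000203369) ≈ 2.3033.
Then err_9 ≈ err_8·(err_8/err_7)^p = 7.204e-16·(3.14037e-09)^2.3033 = 7.204e-16·2.60014e-20 ≈ 1.873e-35.

1.9e-35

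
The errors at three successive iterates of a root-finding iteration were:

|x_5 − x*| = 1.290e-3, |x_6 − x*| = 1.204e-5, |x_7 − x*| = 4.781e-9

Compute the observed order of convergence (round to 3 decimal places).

p ≈ ln(|x_7 − x*|/|x_6 − x*|) / ln(|x_6 − x*|/|x_5 − x*|)
  = ln(4.781e-9/1.204e-5) / ln(1.204e-5/1.290e-3)
  = ln(0.000397093) / ln(0.00933333)
  = -7.831340 / -4.674163 ≈ 1.675453

1.675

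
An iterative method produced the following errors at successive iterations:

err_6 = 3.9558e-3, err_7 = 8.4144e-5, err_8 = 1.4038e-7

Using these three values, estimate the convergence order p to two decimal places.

1.66

p ≈ ln(err_8/err_7) / ln(err_7/err_6)
  = ln(1.4038e-7/8.4144e-5) / ln(8.4144e-5/3.9558e-3)
  = ln(0.00166833) / ln(0.021271)
  = -6.39593 / -3.85041 ≈ 1.66110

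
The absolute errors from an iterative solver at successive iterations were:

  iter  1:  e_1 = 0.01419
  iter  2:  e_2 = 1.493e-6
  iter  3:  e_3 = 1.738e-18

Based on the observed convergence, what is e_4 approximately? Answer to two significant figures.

First estimate the order: p ≈ ln(e_3/e_2) / ln(e_2/e_1) = ln(1.738e-18/1.493e-6)/ln(1.493e-6/0.01419) = ln(1.1641e-12)/ln(0.000105215) ≈ 3.0001.
Then e_4 ≈ e_3·(e_3/e_2)^p = 1.738e-18·(1.1641e-12)^3.0001 = 1.738e-18·1.57318e-36 ≈ 2.734e-54.

2.7e-54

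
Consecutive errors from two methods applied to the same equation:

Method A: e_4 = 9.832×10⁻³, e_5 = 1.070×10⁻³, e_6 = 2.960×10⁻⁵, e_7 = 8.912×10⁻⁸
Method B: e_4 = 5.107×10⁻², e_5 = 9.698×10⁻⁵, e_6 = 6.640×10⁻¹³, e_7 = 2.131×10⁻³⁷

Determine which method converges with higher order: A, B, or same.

B

Method A: p ≈ ln(8.912×10⁻⁸/2.960×10⁻⁵)/ln(2.960×10⁻⁵/1.070×10⁻³) ≈ 1.62.
Method B: p ≈ ln(2.131×10⁻³⁷/6.640×10⁻¹³)/ln(6.640×10⁻¹³/9.698×10⁻⁵) ≈ 3.00.
Method B has the higher order (≈3.0 vs ≈1.6).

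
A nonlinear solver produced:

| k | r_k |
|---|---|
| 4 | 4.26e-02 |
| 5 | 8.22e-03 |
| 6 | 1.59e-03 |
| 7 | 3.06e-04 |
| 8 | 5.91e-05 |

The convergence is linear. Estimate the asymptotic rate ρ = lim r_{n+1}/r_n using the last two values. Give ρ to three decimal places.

ρ ≈ r_8/r_7 = 5.91e-05/3.06e-04 = 0.19314

0.193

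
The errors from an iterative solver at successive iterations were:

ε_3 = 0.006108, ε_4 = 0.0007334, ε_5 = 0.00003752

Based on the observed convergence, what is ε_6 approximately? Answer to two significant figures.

5.8e-7

First estimate the order: p ≈ ln(ε_5/ε_4) / ln(ε_4/ε_3) = ln(0.00003752/0.0007334)/ln(0.0007334/0.006108) = ln(0.051159)/ln(0.120072) ≈ 1.4025.
Then ε_6 ≈ ε_5·(ε_5/ε_4)^p = 0.00003752·(0.051159)^1.4025 = 0.00003752·0.0154619 ≈ 5.801e-07.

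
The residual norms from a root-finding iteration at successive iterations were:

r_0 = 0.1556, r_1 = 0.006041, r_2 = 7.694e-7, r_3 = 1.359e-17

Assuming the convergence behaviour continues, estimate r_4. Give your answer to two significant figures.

2.8e-47

First estimate the order: p ≈ ln(r_3/r_2) / ln(r_2/r_1) = ln(1.359e-17/7.694e-7)/ln(7.694e-7/0.006041) = ln(1.76631e-11)/ln(0.000127363) ≈ 2.7607.
Then r_4 ≈ r_3·(r_3/r_2)^p = 1.359e-17·(1.76631e-11)^2.7607 = 1.359e-17·2.06242e-30 ≈ 2.803e-47.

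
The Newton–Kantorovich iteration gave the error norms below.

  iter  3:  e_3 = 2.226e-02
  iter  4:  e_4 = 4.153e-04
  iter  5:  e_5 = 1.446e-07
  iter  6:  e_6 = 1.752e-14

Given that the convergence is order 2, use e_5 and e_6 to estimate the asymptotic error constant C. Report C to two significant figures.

C ≈ e_6 / e_5^2
  = 1.752e-14 / (1.446e-07)^2
  = 1.752e-14 / 2.09092e-14 ≈ 0.83791

0.84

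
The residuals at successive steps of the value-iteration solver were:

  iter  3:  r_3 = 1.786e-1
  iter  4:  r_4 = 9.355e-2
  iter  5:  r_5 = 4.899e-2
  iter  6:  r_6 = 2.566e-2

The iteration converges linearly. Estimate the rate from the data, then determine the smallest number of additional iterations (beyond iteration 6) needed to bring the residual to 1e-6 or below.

16

Rate ρ ≈ r_6/r_5 = 2.566e-2/4.899e-2 = 0.5238.
After j more steps, r_{6+j} ≈ 2.566e-2·ρ^j; need ρ^j ≤ 1e-6/2.566e-2 = 3.89712e-05.
j ≥ ln(3.89712e-05)/ln(0.5238) = -10.1527/-0.64665 = 15.700.
So 16 more iterations are needed.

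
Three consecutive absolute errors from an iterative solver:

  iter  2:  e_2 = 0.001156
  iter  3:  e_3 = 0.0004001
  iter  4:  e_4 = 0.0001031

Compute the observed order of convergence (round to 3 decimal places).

p ≈ ln(e_4/e_3) / ln(e_3/e_2)
  = ln(0.0001031/0.0004001) / ln(0.0004001/0.001156)
  = ln(0.257686) / ln(0.346107)
  = -1.356013 / -1.061007 ≈ 1.278043

1.278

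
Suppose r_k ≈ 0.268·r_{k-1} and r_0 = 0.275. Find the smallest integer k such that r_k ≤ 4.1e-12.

19

After k steps, r_k ≈ 0.275·0.268^k.
Need 0.268^k ≤ 4.1e-12/0.275 = 1.49091e-11.
k ≥ ln(1.49091e-11)/ln(0.268) = -24.9290/-1.31677 = 18.932.
Smallest integer k = 19.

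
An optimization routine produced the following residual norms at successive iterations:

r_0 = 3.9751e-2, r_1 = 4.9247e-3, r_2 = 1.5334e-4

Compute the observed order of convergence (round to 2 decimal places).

p ≈ ln(r_2/r_1) / ln(r_1/r_0)
  = ln(1.5334e-4/4.9247e-3) / ln(4.9247e-3/3.9751e-2)
  = ln(0.0311369) / ln(0.123889)
  = -3.46936 / -2.08837 ≈ 1.66128

1.66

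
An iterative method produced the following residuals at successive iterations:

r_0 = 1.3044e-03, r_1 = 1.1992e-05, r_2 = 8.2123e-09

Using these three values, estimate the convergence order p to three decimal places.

p ≈ ln(r_2/r_1) / ln(r_1/r_0)
  = ln(8.2123e-09/1.1992e-05) / ln(1.1992e-05/1.3044e-03)
  = ln(0.000684815) / ln(0.0091935)
  = -7.286362 / -4.689259 ≈ 1.553841

1.554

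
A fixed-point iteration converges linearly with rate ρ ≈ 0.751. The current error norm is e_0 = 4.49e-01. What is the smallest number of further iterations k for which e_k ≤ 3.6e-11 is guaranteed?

82

After k steps, e_k ≈ 4.49e-01·0.751^k.
Need 0.751^k ≤ 3.6e-11/4.49e-01 = 8.01782e-11.
k ≥ ln(8.01782e-11)/ln(0.751) = -23.2468/-0.28635 = 81.183.
Smallest integer k = 82.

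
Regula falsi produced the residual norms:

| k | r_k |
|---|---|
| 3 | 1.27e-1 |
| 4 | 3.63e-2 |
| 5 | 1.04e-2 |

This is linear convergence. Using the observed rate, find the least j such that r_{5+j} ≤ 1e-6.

Rate ρ ≈ r_5/r_4 = 1.04e-2/3.63e-2 = 0.2865.
After j more steps, r_{5+j} ≈ 1.04e-2·ρ^j; need ρ^j ≤ 1e-6/1.04e-2 = 9.61538e-05.
j ≥ ln(9.61538e-05)/ln(0.2865) = -9.2496/-1.25002 = 7.400.
So 8 more iterations are needed.

8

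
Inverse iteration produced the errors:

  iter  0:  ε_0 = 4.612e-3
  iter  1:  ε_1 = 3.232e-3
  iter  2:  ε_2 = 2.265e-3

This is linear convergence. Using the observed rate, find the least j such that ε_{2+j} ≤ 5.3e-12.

Rate ρ ≈ ε_2/ε_1 = 2.265e-3/3.232e-3 = 0.7008.
After j more steps, ε_{2+j} ≈ 2.265e-3·ρ^j; need ρ^j ≤ 5.3e-12/2.265e-3 = 2.33996e-09.
j ≥ ln(2.33996e-09)/ln(0.7008) = -19.8731/-0.35553 = 55.897.
So 56 more iterations are needed.

56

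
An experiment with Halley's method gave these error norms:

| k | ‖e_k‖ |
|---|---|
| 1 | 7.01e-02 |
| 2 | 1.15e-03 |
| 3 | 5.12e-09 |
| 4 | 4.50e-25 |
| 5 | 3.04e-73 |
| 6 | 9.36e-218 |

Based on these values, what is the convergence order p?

Consecutive ratios: ‖e_6‖/‖e_5‖ = 9.36e-218/3.04e-73 = 3.07895e-145, ‖e_5‖/‖e_4‖ = 3.04e-73/4.50e-25 = 6.75556e-49.
p ≈ ln(3.07895e-145)/ln(6.75556e-49) = -332.7503/-110.9163 ≈ 3.00.
So the convergence is cubic (order 3).

3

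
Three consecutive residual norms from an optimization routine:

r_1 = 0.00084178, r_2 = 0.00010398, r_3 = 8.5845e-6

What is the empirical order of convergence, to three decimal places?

p ≈ ln(r_3/r_2) / ln(r_2/r_1)
  = ln(8.5845e-6/0.00010398) / ln(0.00010398/0.00084178)
  = ln(0.0825591) / ln(0.123524)
  = -2.494241 / -2.091320 ≈ 1.192663

1.193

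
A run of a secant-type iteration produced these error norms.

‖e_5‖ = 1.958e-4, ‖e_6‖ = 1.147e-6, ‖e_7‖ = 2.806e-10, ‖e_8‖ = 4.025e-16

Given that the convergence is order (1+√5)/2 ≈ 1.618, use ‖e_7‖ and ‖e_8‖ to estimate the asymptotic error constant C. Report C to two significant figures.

1.1

C ≈ ‖e_8‖ / ‖e_7‖^1.618
  = 4.025e-16 / (2.806e-10)^1.618
  = 4.025e-16 / 3.50757e-16 ≈ 1.1475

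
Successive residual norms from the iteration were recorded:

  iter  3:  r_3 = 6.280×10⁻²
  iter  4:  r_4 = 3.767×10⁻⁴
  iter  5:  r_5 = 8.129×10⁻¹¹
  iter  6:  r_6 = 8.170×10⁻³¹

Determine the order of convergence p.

Consecutive ratios: r_6/r_5 = 8.170×10⁻³¹/8.129×10⁻¹¹ = 1.00504e-20, r_5/r_4 = 8.129×10⁻¹¹/3.767×10⁻⁴ = 2.15795e-07.
p ≈ ln(1.00504e-20)/ln(2.15795e-07) = -46.0467/-15.3489 ≈ 3.00.
So the convergence is cubic (order 3).

3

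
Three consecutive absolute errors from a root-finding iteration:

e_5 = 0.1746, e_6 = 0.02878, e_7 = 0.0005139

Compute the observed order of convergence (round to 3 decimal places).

p ≈ ln(e_7/e_6) / ln(e_6/e_5)
  = ln(0.0005139/0.02878) / ln(0.02878/0.1746)
  = ln(0.0178562) / ln(0.164834)
  = -4.025404 / -1.802816 ≈ 2.232842

2.233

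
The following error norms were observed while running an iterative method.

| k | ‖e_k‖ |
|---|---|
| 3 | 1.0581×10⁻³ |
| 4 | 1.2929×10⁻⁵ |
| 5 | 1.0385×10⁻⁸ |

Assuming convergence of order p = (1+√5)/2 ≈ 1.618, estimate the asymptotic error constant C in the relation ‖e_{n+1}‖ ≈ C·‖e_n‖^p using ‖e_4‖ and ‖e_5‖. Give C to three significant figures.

C ≈ ‖e_5‖ / ‖e_4‖^1.618
  = 1.0385×10⁻⁸ / (1.2929×10⁻⁵)^1.618
  = 1.0385×10⁻⁸ / 1.23172e-08 ≈ 0.84313

0.843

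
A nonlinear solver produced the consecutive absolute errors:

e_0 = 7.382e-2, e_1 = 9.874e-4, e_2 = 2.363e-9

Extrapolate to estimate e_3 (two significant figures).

First estimate the order: p ≈ ln(e_2/e_1) / ln(e_1/e_0) = ln(2.363e-9/9.874e-4)/ln(9.874e-4/7.382e-2) = ln(2.39315e-06)/ln(0.0133758) ≈ 3.0000.
Then e_3 ≈ e_2·(e_2/e_1)^p = 2.363e-9·(2.39315e-06)^3.0000 = 2.363e-9·1.3706e-17 ≈ 3.239e-26.

3.2e-26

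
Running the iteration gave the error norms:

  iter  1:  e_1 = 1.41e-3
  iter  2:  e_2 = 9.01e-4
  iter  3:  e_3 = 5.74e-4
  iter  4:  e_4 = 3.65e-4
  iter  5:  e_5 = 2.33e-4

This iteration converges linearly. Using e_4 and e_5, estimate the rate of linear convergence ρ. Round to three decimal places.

ρ ≈ e_5/e_4 = 2.33e-4/3.65e-4 = 0.63836

0.638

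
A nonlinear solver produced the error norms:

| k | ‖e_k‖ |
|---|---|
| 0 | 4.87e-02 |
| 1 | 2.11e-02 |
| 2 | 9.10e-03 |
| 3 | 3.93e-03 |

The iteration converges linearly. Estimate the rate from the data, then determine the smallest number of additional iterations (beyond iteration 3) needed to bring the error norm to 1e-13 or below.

Rate ρ ≈ ‖e_3‖/‖e_2‖ = 3.93e-03/9.10e-03 = 0.4319.
After j more steps, ‖e_{3+j}‖ ≈ 3.93e-03·ρ^j; need ρ^j ≤ 1e-13/3.93e-03 = 2.54453e-11.
j ≥ ln(2.54453e-11)/ln(0.4319) = -24.3945/-0.83956 = 29.056.
So 30 more iterations are needed.

30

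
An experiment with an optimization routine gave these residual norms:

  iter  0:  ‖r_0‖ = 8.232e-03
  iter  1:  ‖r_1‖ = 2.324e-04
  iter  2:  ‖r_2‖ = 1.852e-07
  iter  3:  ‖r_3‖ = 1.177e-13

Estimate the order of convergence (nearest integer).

Consecutive ratios: ‖r_3‖/‖r_2‖ = 1.177e-13/1.852e-07 = 6.35529e-07, ‖r_2‖/‖r_1‖ = 1.852e-07/2.324e-04 = 0.000796902.
p ≈ ln(6.35529e-07)/ln(0.000796902) = -14.2688/-7.1348 ≈ 2.00.
So the convergence is quadratic (order 2).

2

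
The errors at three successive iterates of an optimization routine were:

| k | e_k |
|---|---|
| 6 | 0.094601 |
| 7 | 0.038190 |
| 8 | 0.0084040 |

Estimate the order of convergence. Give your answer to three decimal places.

p ≈ ln(e_8/e_7) / ln(e_7/e_6)
  = ln(0.0084040/0.038190) / ln(0.038190/0.094601)
  = ln(0.220058) / ln(0.403696)
  = -1.513864 / -0.907093 ≈ 1.668918

1.669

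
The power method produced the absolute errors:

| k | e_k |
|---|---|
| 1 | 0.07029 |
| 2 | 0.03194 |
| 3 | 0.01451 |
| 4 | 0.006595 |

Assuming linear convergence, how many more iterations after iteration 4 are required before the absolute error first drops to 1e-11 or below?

Rate ρ ≈ e_4/e_3 = 0.006595/0.01451 = 0.4545.
After j more steps, e_{4+j} ≈ 0.006595·ρ^j; need ρ^j ≤ 1e-11/0.006595 = 1.5163e-09.
j ≥ ln(1.5163e-09)/ln(0.4545) = -20.3070/-0.78856 = 25.752.
So 26 more iterations are needed.

26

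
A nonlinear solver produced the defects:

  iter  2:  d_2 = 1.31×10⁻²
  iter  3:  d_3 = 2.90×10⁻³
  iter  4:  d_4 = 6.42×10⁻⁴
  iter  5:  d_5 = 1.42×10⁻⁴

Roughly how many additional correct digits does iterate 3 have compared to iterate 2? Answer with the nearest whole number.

1

Digits gained ≈ log₁₀(d_2/d_3) = log₁₀(1.31×10⁻²/2.90×10⁻³) = log₁₀(4.51724) ≈ 0.655.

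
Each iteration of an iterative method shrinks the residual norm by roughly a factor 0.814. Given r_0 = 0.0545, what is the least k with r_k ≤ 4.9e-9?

79

After k steps, r_k ≈ 0.0545·0.814^k.
Need 0.814^k ≤ 4.9e-9/0.0545 = 8.99083e-08.
k ≥ ln(8.99083e-08)/ln(0.814) = -16.2245/-0.20579 = 78.840.
Smallest integer k = 79.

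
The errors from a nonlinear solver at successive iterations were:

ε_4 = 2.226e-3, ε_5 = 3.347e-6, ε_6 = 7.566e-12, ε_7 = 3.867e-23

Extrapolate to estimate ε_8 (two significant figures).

1.0e-45

First estimate the order: p ≈ ln(ε_7/ε_6) / ln(ε_6/ε_5) = ln(3.867e-23/7.566e-12)/ln(7.566e-12/3.347e-6) = ln(5.11102e-12)/ln(2.26053e-06) ≈ 2.0000.
Then ε_8 ≈ ε_7·(ε_7/ε_6)^p = 3.867e-23·(5.11102e-12)^2.0000 = 3.867e-23·2.61225e-23 ≈ 1.01e-45.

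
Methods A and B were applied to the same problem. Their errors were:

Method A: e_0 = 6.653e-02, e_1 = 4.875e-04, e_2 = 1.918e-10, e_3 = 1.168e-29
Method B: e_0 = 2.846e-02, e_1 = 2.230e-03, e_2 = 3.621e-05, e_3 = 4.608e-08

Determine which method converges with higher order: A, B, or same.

Method A: p ≈ ln(1.168e-29/1.918e-10)/ln(1.918e-10/4.875e-04) ≈ 3.00.
Method B: p ≈ ln(4.608e-08/3.621e-05)/ln(3.621e-05/2.230e-03) ≈ 1.62.
Method A has the higher order (≈3.0 vs ≈1.6).

A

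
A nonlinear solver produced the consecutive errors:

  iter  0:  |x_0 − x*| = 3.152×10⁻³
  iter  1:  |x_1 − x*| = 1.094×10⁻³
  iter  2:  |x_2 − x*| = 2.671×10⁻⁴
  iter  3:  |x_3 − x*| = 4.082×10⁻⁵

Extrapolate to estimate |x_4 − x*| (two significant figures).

First estimate the order: p ≈ ln(|x_3 − x*|/|x_2 − x*|) / ln(|x_2 − x*|/|x_1 − x*|) = ln(4.082×10⁻⁵/2.671×10⁻⁴)/ln(2.671×10⁻⁴/1.094×10⁻³) = ln(0.152827)/ln(0.24415) ≈ 1.3323.
Then |x_4 − x*| ≈ |x_3 − x*|·(|x_3 − x*|/|x_2 − x*|)^p = 4.082×10⁻⁵·(0.152827)^1.3323 = 4.082×10⁻⁵·0.0818672 ≈ 3.342e-06.

3.3e-6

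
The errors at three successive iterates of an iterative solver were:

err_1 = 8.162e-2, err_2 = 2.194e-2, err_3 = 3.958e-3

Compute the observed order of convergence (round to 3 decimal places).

p ≈ ln(err_3/err_2) / ln(err_2/err_1)
  = ln(3.958e-3/2.194e-2) / ln(2.194e-2/8.162e-2)
  = ln(0.180401) / ln(0.268807)
  = -1.712573 / -1.313762 ≈ 1.303564

1.304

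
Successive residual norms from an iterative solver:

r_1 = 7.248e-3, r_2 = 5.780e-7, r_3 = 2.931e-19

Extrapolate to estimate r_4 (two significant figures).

First estimate the order: p ≈ ln(r_3/r_2) / ln(r_2/r_1) = ln(2.931e-19/5.780e-7)/ln(5.780e-7/7.248e-3) = ln(5.07093e-13)/ln(7.97461e-05) ≈ 3.0000.
Then r_4 ≈ r_3·(r_3/r_2)^p = 2.931e-19·(5.07093e-13)^3.0000 = 2.931e-19·1.30396e-37 ≈ 3.822e-56.

3.8e-56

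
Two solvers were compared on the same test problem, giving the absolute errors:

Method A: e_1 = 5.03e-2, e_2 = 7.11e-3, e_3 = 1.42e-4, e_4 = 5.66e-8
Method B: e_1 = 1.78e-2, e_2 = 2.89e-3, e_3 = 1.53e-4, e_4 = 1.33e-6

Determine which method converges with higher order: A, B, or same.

Method A: p ≈ ln(5.66e-8/1.42e-4)/ln(1.42e-4/7.11e-3) ≈ 2.00.
Method B: p ≈ ln(1.33e-6/1.53e-4)/ln(1.53e-4/2.89e-3) ≈ 1.61.
Method A has the higher order (≈2.0 vs ≈1.6).

A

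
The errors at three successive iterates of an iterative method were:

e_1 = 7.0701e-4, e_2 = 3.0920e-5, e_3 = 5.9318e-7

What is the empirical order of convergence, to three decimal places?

p ≈ ln(e_3/e_2) / ln(e_2/e_1)
  = ln(5.9318e-7/3.0920e-5) / ln(3.0920e-5/7.0701e-4)
  = ln(0.0191843) / ln(0.0437335)
  = -3.953663 / -3.129641 ≈ 1.263296

1.263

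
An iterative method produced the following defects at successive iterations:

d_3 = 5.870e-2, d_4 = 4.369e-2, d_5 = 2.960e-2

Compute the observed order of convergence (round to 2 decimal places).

1.32

p ≈ ln(d_5/d_4) / ln(d_4/d_3)
  = ln(2.960e-2/4.369e-2) / ln(4.369e-2/5.870e-2)
  = ln(0.677501) / ln(0.744293)
  = -0.38934 / -0.29532 ≈ 1.31837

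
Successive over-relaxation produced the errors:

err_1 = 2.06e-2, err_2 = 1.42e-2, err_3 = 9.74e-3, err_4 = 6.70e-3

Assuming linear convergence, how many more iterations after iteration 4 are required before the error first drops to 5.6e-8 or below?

32

Rate ρ ≈ err_4/err_3 = 6.70e-3/9.74e-3 = 0.6879.
After j more steps, err_{4+j} ≈ 6.70e-3·ρ^j; need ρ^j ≤ 5.6e-8/6.70e-3 = 8.35821e-06.
j ≥ ln(8.35821e-06)/ln(0.6879) = -11.6923/-0.37411 = 31.254.
So 32 more iterations are needed.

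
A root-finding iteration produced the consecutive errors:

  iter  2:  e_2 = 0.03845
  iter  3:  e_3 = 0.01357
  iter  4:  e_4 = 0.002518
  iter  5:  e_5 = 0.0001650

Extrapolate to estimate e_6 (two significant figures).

First estimate the order: p ≈ ln(e_5/e_4) / ln(e_4/e_3) = ln(0.0001650/0.002518)/ln(0.002518/0.01357) = ln(0.0655282)/ln(0.185556) ≈ 1.6180.
Then e_6 ≈ e_5·(e_5/e_4)^p = 0.0001650·(0.0655282)^1.6180 = 0.0001650·0.0121613 ≈ 2.007e-06.

2.0e-6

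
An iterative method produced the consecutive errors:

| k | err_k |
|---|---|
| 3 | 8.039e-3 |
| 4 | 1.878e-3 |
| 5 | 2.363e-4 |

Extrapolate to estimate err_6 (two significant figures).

First estimate the order: p ≈ ln(err_5/err_4) / ln(err_4/err_3) = ln(2.363e-4/1.878e-3)/ln(1.878e-3/8.039e-3) = ln(0.125825)/ln(0.233611) ≈ 1.4255.
Then err_6 ≈ err_5·(err_5/err_4)^p = 2.363e-4·(0.125825)^1.4255 = 2.363e-4·0.0520856 ≈ 1.231e-05.

1.2e-5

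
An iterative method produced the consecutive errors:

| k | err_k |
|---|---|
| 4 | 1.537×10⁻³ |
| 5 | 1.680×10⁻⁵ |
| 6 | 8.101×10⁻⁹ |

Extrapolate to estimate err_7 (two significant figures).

First estimate the order: p ≈ ln(err_6/err_5) / ln(err_5/err_4) = ln(8.101×10⁻⁹/1.680×10⁻⁵)/ln(1.680×10⁻⁵/1.537×10⁻³) = ln(0.000482202)/ln(0.0109304) ≈ 1.6911.
Then err_7 ≈ err_6·(err_6/err_5)^p = 8.101×10⁻⁹·(0.000482202)^1.6911 = 8.101×10⁻⁹·2.46042e-06 ≈ 1.993e-14.

2.0e-14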